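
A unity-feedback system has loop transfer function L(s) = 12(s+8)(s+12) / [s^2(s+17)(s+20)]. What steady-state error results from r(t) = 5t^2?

425/144

The open loop has two poles at the origin → type 2 system.
K_a = lim_{s→0} s^2·L(s) = 12·8·12 / (17·20) = 288/85.
r(t) = 5t^2 gives R(s) = 10/s^3.
e_ss = 10/K_a = 10/(288/85) = 425/144.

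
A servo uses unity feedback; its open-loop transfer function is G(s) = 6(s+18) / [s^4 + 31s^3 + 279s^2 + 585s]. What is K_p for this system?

infinity

K_p = lim_{s→0} G(s); with 1 pole at the origin the limit diverges, so K_p = ∞.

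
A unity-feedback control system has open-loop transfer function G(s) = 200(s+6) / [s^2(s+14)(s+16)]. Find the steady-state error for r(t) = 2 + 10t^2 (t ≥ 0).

56/15

G(s) has two factors of s in the denominator, so the system is type 2. By superposition:
  • 2: tracked with zero error.
  • 10t^2: e_ss = 20/K_a with K_a=75/14 → 56/15.
Total e_ss = 56/15.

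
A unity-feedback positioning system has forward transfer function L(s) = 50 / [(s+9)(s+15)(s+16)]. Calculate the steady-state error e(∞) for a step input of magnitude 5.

1080/221

System type = 0 (no poles at s=0).
K_p = lim_{s→0} L(s) = 50 / (9·15·16) = 5/216.
e_ss = 5/(1 + K_p) = 5/(221/216) = 1080/221.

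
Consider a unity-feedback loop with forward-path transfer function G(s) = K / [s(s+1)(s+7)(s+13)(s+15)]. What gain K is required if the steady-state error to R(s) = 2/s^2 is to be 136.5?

20

System type = 1 (one pole at s=0).
K_v = lim_{s→0} s·G(s) = K / (1·7·13·15) = (1/1365)·K.
e_ss = 2/K_v = 136.5 ⇒ K_v = 4/273 ⇒ K = (4/273)/(1/1365) = 20.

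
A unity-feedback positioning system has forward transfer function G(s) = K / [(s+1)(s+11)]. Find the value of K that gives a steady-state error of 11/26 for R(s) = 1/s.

System type = 0 (no poles at s=0).
K_p = lim_{s→0} G(s) = K / (1·11) = (1/11)·K.
e_ss = 1/(1 + K_p) = 11/26 ⇒ 1 + (1/11)·K = 26/11 ⇒ K = 15.

15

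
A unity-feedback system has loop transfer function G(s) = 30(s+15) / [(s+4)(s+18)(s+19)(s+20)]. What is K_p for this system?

No free integrators in G(s): this is a type 0 system.
K_p = lim_{s→0} G(s) = 30·15 / (4·18·19·20) = 5/304.

5/304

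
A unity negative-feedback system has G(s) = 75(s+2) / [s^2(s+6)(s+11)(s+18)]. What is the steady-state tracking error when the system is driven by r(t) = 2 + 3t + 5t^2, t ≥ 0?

G(s) has two factors of s in the denominator, so the system is type 2. Taking each input component in turn:
  • 2: tracked with zero error.
  • 3t: tracked with zero error.
  • 5t^2: e_ss = 10/K_a with K_a=25/198 → 79.2.
Total e_ss = 79.2.

79.2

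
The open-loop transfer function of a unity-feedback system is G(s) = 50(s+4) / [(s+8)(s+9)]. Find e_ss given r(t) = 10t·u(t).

System type = 0 (no poles at s=0).
K_v = lim_{s→0} s·G(s) = 0; the steady-state error to this ramp input grows without bound.

infinity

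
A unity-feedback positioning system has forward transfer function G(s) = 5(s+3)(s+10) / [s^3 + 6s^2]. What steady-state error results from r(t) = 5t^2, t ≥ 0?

The denominator has no term below 6s^2 — 2 poles at s=0, type 2.
K_a = lim_{s→0} s^2·G(s) = 5·3·10 / 6 = 25.
r(t) = 5t^2 gives R(s) = 10/s^3.
e_ss = 10/K_a = 10/25 = 0.4.

0.4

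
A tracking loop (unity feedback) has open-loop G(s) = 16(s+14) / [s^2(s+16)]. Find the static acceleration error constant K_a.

Two free integrators in G(s): this is a type 2 system.
K_a = lim_{s→0} s^2·G(s) = 16·14 / (16) = 14.

14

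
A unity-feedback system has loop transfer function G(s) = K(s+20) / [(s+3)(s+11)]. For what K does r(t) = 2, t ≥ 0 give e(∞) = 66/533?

No free integrators in G(s): this is a type 0 system.
K_p = lim_{s→0} G(s) = K·20 / (3·11) = (20/33)·K.
e_ss = 2/(1 + K_p) = 66/533 ⇒ 1 + (20/33)·K = 533/33 ⇒ K = 25.

25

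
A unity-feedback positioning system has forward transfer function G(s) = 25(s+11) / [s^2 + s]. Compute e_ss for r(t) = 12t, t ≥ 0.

12/275

Factoring s from the denominator leaves a polynomial with constant term 1, so the system is type 1.
K_v = lim_{s→0} s·G(s) = 25·11 / 1 = 275.
e_ss = 12/K_v = 12/275.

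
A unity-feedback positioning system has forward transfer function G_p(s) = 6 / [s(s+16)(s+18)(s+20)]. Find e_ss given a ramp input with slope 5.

The open loop has one pole at the origin → type 1 system.
K_v = lim_{s→0} s·G_p(s) = 6 / (16·18·20) = 1/960.
e_ss = 5/K_v = 5/(1/960) = 4800.

4800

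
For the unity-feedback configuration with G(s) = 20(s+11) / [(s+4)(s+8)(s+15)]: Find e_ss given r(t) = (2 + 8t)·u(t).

infinity

System type = 0 (no poles at s=0). By superposition:
  • 2: e_ss = 2/(1+K_p) with K_p=11/24 → 48/35.
  • 8t: a type-0 system cannot track it, e_ss → ∞.
The unbounded component dominates.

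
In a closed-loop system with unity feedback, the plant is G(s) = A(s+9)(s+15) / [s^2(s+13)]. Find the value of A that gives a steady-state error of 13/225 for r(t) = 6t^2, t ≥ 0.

20

System type = 2 (two poles at s=0).
K_a = lim_{s→0} s^2·G(s) = A·9·15 / (13) = (135/13)·A.
e_ss = 12/K_a = 13/225 ⇒ K_a = 2700/13 ⇒ A = (2700/13)/(135/13) = 20.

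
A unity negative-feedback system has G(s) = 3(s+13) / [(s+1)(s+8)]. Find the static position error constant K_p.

4.875

No free integrators in G(s): this is a type 0 system.
K_p = lim_{s→0} G(s) = 3·13 / (1·8) = 4.875.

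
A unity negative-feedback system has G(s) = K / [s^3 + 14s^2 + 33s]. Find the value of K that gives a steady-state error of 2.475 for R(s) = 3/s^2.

40

Lowest-order denominator term is 33s, so the open loop has 1 pole at the origin → type 1 system.
K_v = lim_{s→0} s·G(s) = K / 33 = (1/33)·K.
e_ss = 3/K_v = 2.475 ⇒ K_v = 40/33 ⇒ K = (40/33)/(1/33) = 40.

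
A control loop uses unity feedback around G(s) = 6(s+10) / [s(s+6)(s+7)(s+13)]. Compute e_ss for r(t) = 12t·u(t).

109.2

The open loop has one pole at the origin → type 1 system.
K_v = lim_{s→0} s·G(s) = 6·10 / (6·7·13) = 10/91.
e_ss = 12/K_v = 12/(10/91) = 109.2.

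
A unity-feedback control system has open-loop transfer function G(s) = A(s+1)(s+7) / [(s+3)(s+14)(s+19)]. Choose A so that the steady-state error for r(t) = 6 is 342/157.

No free integrators in G(s): this is a type 0 system.
K_p = lim_{s→0} G(s) = A·1·7 / (3·14·19) = (1/114)·A.
e_ss = 6/(1 + K_p) = 342/157 ⇒ 1 + (1/114)·A = 157/57 ⇒ A = 200.

200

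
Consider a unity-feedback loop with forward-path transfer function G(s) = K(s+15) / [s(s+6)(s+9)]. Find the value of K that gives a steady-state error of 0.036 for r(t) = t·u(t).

100

System type = 1 (one pole at s=0).
K_v = lim_{s→0} s·G(s) = K·15 / (6·9) = (5/18)·K.
e_ss = 1/K_v = 0.036 ⇒ K_v = 250/9 ⇒ K = (250/9)/(5/18) = 100.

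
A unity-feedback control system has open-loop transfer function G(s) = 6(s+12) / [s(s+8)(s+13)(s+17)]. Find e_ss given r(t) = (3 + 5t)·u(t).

One free integrator in G(s): this is a type 1 system. By superposition:
  • 3: tracked with zero error.
  • 5t: e_ss = 5/K_v with K_v=9/221 → 1105/9.
Total e_ss = 1105/9.

1105/9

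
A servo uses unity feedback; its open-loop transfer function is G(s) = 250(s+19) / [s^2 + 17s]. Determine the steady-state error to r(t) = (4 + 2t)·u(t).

17/2375

Factoring s from the denominator leaves a polynomial with constant term 17, so the system is type 1. Treating each term separately:
  • 4: tracked with zero error.
  • 2t: e_ss = 2/K_v with K_v=4750/17 → 17/2375.
Total e_ss = 17/2375.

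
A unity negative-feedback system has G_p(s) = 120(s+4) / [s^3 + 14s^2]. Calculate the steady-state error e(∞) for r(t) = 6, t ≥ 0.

0

Factoring s^2 from the denominator leaves a polynomial with constant term 14, so the system is type 2.
A type-2 system has K_p = ∞, so it tracks a step input with zero steady-state error.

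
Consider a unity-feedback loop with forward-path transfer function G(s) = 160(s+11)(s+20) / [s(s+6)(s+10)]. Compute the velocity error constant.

1760/3

The open loop has one pole at the origin → type 1 system.
K_v = lim_{s→0} s·G(s) = 160·11·20 / (6·10) = 1760/3.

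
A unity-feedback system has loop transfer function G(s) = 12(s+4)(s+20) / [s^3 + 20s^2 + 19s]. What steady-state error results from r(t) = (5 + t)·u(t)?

19/960

Lowest-order denominator term is 19s, so the open loop has 1 pole at the origin → type 1 system. Taking each input component in turn:
  • 5: tracked with zero error.
  • t: e_ss = 1/K_v with K_v=960/19 → 19/960.
Total e_ss = 19/960.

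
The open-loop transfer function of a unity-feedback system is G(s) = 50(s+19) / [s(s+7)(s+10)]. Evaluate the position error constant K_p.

infinity

K_p = lim_{s→0} G(s); with 1 pole at the origin the limit diverges, so K_p = ∞.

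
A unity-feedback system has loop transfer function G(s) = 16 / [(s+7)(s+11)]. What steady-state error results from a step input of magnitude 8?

System type = 0 (no poles at s=0).
K_p = lim_{s→0} G(s) = 16 / (7·11) = 16/77.
e_ss = 8/(1 + K_p) = 8/(93/77) = 616/93.

616/93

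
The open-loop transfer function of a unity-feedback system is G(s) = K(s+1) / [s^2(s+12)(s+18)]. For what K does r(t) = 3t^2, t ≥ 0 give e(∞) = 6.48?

200

System type = 2 (two poles at s=0).
K_a = lim_{s→0} s^2·G(s) = K·1 / (12·18) = (1/216)·K.
e_ss = 6/K_a = 6.48 ⇒ K_a = 25/27 ⇒ K = (25/27)/(1/216) = 200.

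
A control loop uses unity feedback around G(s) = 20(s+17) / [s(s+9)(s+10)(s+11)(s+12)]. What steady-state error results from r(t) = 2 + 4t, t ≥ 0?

G(s) has one factor of s in the denominator, so the system is type 1. Treating each term separately:
  • 2: tracked with zero error.
  • 4t: e_ss = 4/K_v with K_v=17/594 → 2376/17.
Total e_ss = 2376/17.

2376/17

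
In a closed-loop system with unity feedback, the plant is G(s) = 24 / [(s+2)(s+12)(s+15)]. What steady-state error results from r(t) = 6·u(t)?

No free integrators in G(s): this is a type 0 system.
K_p = lim_{s→0} G(s) = 24 / (2·12·15) = 1/15.
e_ss = 6/(1 + K_p) = 6/(16/15) = 5.625.

5.625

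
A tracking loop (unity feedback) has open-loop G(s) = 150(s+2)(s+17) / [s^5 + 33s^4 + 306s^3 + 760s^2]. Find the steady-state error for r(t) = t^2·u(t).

Lowest-order denominator term is 760s^2, so the open loop has 2 poles at the origin → type 2 system.
K_a = lim_{s→0} s^2·G(s) = 150·2·17 / 760 = 255/38.
r(t) = t^2 gives R(s) = 2/s^3.
e_ss = 2/K_a = 2/(255/38) = 76/255.

76/255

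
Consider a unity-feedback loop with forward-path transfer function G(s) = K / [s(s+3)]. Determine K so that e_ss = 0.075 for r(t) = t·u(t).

40

The open loop has one pole at the origin → type 1 system.
K_v = lim_{s→0} s·G(s) = K / (3) = (1/3)·K.
e_ss = 1/K_v = 0.075 ⇒ K_v = 40/3 ⇒ K = (40/3)/(1/3) = 40.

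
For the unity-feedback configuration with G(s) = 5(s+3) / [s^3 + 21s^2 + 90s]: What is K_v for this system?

1/6

The denominator has no term below 90s — 1 pole at s=0, type 1.
K_v = lim_{s→0} s·G(s) = 5·3 / 90 = 1/6.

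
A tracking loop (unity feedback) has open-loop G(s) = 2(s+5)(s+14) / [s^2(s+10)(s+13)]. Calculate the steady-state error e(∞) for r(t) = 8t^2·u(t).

The open loop has two poles at the origin → type 2 system.
K_a = lim_{s→0} s^2·G(s) = 2·5·14 / (10·13) = 14/13.
r(t) = 8t^2 gives R(s) = 16/s^3.
e_ss = 16/K_a = 16/(14/13) = 104/7.

104/7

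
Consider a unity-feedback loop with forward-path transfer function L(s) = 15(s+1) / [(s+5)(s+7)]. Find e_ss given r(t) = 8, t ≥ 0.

5.6

L(s) has no factors of s in the denominator, so the system is type 0.
K_p = lim_{s→0} L(s) = 15·1 / (5·7) = 3/7.
e_ss = 8/(1 + K_p) = 8/(10/7) = 5.6.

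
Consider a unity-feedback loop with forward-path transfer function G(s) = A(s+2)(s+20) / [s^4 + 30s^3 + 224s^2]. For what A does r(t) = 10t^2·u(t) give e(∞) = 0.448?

The denominator has no term below 224s^2 — 2 poles at s=0, type 2.
K_a = lim_{s→0} s^2·G(s) = A·2·20 / 224 = (5/28)·A.
e_ss = 20/K_a = 0.448 ⇒ K_a = 625/14 ⇒ A = (625/14)/(5/28) = 250.

250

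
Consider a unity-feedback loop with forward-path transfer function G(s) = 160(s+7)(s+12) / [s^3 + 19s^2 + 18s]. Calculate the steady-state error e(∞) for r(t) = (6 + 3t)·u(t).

9/2240

Factoring s from the denominator leaves a polynomial with constant term 18, so the system is type 1. Taking each input component in turn:
  • 6: tracked with zero error.
  • 3t: e_ss = 3/K_v with K_v=2240/3 → 9/2240.
Total e_ss = 9/2240.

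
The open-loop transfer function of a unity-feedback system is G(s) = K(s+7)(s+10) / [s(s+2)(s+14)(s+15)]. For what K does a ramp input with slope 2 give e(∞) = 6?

System type = 1 (one pole at s=0).
K_v = lim_{s→0} s·G(s) = K·7·10 / (2·14·15) = (1/6)·K.
e_ss = 2/K_v = 6 ⇒ K_v = 1/3 ⇒ K = (1/3)/(1/6) = 2.

2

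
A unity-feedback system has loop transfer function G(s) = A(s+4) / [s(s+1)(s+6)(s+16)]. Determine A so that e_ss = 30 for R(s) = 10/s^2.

System type = 1 (one pole at s=0).
K_v = lim_{s→0} s·G(s) = A·4 / (1·6·16) = (1/24)·A.
e_ss = 10/K_v = 30 ⇒ K_v = 1/3 ⇒ A = (1/3)/(1/24) = 8.

8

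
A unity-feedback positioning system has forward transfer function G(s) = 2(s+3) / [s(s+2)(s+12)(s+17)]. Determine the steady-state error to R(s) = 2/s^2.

136

G(s) has one factor of s in the denominator, so the system is type 1.
K_v = lim_{s→0} s·G(s) = 2·3 / (2·12·17) = 1/68.
e_ss = 2/K_v = 2/(1/68) = 136.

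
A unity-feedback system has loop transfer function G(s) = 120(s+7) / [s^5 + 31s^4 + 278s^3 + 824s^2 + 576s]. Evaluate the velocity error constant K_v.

35/24

Factoring s from the denominator leaves a polynomial with constant term 576, so the system is type 1.
K_v = lim_{s→0} s·G(s) = 120·7 / 576 = 35/24.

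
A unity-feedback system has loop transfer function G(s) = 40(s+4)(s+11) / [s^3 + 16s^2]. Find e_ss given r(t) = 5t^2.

1/11

Lowest-order denominator term is 16s^2, so the open loop has 2 poles at the origin → type 2 system.
K_a = lim_{s→0} s^2·G(s) = 40·4·11 / 16 = 110.
r(t) = 5t^2 gives R(s) = 10/s^3.
e_ss = 10/K_a = 10/110 = 1/11.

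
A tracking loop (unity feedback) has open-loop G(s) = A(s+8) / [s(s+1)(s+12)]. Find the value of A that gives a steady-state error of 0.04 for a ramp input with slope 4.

G(s) has one factor of s in the denominator, so the system is type 1.
K_v = lim_{s→0} s·G(s) = A·8 / (1·12) = (2/3)·A.
e_ss = 4/K_v = 0.04 ⇒ K_v = 100 ⇒ A = 100/(2/3) = 150.

150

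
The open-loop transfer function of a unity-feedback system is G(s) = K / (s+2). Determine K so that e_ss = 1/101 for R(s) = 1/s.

System type = 0 (no poles at s=0).
K_p = lim_{s→0} G(s) = K / (2) = 0.5·K.
e_ss = 1/(1 + K_p) = 1/101 ⇒ 1 + 0.5·K = 101 ⇒ K = 200.

200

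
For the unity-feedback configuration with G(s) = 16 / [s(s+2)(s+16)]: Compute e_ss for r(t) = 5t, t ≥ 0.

G(s) has one factor of s in the denominator, so the system is type 1.
K_v = lim_{s→0} s·G(s) = 16 / (2·16) = 0.5.
e_ss = 5/K_v = 5/0.5 = 10.

10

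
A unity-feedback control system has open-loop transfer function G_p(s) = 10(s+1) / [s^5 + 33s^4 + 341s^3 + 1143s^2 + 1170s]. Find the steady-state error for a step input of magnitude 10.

Factoring s from the denominator leaves a polynomial with constant term 1170, so the system is type 1.
A type-1 system has K_p = ∞, so it tracks a step input with zero steady-state error.

0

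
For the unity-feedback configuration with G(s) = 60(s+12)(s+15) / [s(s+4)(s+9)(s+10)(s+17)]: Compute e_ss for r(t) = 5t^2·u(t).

infinity

The open loop has one pole at the origin → type 1 system.
K_a = lim_{s→0} s^2·G(s) = 0; the steady-state error to this parabolic input grows without bound.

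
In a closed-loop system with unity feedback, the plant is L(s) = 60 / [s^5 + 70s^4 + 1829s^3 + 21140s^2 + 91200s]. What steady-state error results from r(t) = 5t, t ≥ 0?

Lowest-order denominator term is 91200s, so the open loop has 1 pole at the origin → type 1 system.
K_v = lim_{s→0} s·L(s) = 60 / 91200 = 1/1520.
e_ss = 5/K_v = 5/(1/1520) = 7600.

7600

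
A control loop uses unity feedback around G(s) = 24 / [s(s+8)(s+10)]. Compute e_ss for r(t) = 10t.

100/3

System type = 1 (one pole at s=0).
K_v = lim_{s→0} s·G(s) = 24 / (8·10) = 0.3.
e_ss = 10/K_v = 10/0.3 = 100/3.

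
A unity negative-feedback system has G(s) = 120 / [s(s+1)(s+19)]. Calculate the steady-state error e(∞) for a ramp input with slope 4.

G(s) has one factor of s in the denominator, so the system is type 1.
K_v = lim_{s→0} s·G(s) = 120 / (1·19) = 120/19.
e_ss = 4/K_v = 4/(120/19) = 19/30.

19/30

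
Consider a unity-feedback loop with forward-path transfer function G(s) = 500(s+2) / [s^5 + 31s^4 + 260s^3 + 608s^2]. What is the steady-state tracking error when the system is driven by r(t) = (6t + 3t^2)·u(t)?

3.648

Lowest-order denominator term is 608s^2, so the open loop has 2 poles at the origin → type 2 system. Treating each term separately:
  • 6t: tracked with zero error.
  • 3t^2: e_ss = 6/K_a with K_a=125/76 → 3.648.
Total e_ss = 3.648.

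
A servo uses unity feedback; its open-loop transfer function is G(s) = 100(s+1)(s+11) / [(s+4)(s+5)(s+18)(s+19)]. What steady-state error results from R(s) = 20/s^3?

No free integrators in G(s): this is a type 0 system.
K_a = lim_{s→0} s^2·G(s) = 0; the steady-state error to this parabolic input grows without bound.

infinity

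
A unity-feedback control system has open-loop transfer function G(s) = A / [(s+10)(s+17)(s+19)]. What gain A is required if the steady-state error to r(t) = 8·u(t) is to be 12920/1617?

G(s) has no factors of s in the denominator, so the system is type 0.
K_p = lim_{s→0} G(s) = A / (10·17·19) = (1/3230)·A.
e_ss = 8/(1 + K_p) = 12920/1617 ⇒ 1 + (1/3230)·A = 1617/1615 ⇒ A = 4.

4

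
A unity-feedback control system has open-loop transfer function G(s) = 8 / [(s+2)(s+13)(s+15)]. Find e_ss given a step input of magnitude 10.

No free integrators in G(s): this is a type 0 system.
K_p = lim_{s→0} G(s) = 8 / (2·13·15) = 4/195.
e_ss = 10/(1 + K_p) = 10/(199/195) = 1950/199.

1950/199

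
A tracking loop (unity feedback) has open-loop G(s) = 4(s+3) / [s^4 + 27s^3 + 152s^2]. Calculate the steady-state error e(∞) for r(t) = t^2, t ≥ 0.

76/3

The denominator has no term below 152s^2 — 2 poles at s=0, type 2.
K_a = lim_{s→0} s^2·G(s) = 4·3 / 152 = 3/38.
r(t) = t^2 gives R(s) = 2/s^3.
e_ss = 2/K_a = 2/(3/38) = 76/3.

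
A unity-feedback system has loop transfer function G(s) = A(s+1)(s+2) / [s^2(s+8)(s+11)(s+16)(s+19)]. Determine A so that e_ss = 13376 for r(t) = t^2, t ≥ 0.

System type = 2 (two poles at s=0).
K_a = lim_{s→0} s^2·G(s) = A·1·2 / (8·11·16·19) = (1/13376)·A.
e_ss = 2/K_a = 13376 ⇒ K_a = 1/6688 ⇒ A = (1/6688)/(1/13376) = 2.

2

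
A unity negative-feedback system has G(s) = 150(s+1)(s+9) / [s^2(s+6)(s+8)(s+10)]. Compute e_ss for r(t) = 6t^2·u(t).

64/15

G(s) has two factors of s in the denominator, so the system is type 2.
K_a = lim_{s→0} s^2·G(s) = 150·1·9 / (6·8·10) = 2.8125.
r(t) = 6t^2 gives R(s) = 12/s^3.
e_ss = 12/K_a = 12/2.8125 = 64/15.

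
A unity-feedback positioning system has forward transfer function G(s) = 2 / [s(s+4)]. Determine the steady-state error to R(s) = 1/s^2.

G(s) has one factor of s in the denominator, so the system is type 1.
K_v = lim_{s→0} s·G(s) = 2 / (4) = 0.5.
e_ss = 1/K_v = 1/0.5 = 2.

2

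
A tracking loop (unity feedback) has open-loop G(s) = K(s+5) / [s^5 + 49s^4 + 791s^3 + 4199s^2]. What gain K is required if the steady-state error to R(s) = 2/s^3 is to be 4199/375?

150

The denominator has no term below 4199s^2 — 2 poles at s=0, type 2.
K_a = lim_{s→0} s^2·G(s) = K·5 / 4199 = (5/4199)·K.
e_ss = 2/K_a = 4199/375 ⇒ K_a = 750/4199 ⇒ K = (750/4199)/(5/4199) = 150.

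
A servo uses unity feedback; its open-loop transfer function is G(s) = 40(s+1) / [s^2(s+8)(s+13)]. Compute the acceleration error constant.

System type = 2 (two poles at s=0).
K_a = lim_{s→0} s^2·G(s) = 40·1 / (8·13) = 5/13.

5/13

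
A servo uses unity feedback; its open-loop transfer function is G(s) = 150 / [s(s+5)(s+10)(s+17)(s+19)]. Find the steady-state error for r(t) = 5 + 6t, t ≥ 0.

646

System type = 1 (one pole at s=0). Treating each term separately:
  • 5: tracked with zero error.
  • 6t: e_ss = 6/K_v with K_v=3/323 → 646.
Total e_ss = 646.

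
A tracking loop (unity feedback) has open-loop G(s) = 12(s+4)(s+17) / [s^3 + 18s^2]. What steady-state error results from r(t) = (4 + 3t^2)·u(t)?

9/68

The denominator has no term below 18s^2 — 2 poles at s=0, type 2. Taking each input component in turn:
  • 4: tracked with zero error.
  • 3t^2: e_ss = 6/K_a with K_a=136/3 → 9/68.
Total e_ss = 9/68.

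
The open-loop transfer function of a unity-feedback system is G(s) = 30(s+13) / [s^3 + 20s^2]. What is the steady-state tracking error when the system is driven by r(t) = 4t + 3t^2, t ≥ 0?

4/13

The denominator has no term below 20s^2 — 2 poles at s=0, type 2. Treating each term separately:
  • 4t: tracked with zero error.
  • 3t^2: e_ss = 6/K_a with K_a=19.5 → 4/13.
Total e_ss = 4/13.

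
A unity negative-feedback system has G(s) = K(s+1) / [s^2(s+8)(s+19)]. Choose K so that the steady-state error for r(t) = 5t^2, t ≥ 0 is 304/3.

System type = 2 (two poles at s=0).
K_a = lim_{s→0} s^2·G(s) = K·1 / (8·19) = (1/152)·K.
e_ss = 10/K_a = 304/3 ⇒ K_a = 15/152 ⇒ K = (15/152)/(1/152) = 15.

15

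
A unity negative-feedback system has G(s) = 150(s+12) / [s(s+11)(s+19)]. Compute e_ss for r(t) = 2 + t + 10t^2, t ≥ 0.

The open loop has one pole at the origin → type 1 system. Taking each input component in turn:
  • 2: tracked with zero error.
  • t: e_ss = 1/K_v with K_v=1800/209 → 209/1800.
  • 10t^2: a type-1 system cannot track it, e_ss → ∞.
The unbounded component dominates.

infinity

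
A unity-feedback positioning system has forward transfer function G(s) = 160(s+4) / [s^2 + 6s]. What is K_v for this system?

320/3

Factoring s from the denominator leaves a polynomial with constant term 6, so the system is type 1.
K_v = lim_{s→0} s·G(s) = 160·4 / 6 = 320/3.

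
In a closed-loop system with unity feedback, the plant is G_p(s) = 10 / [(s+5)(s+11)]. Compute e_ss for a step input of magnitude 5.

The open loop has no poles at the origin → type 0 system.
K_p = lim_{s→0} G_p(s) = 10 / (5·11) = 2/11.
e_ss = 5/(1 + K_p) = 5/(13/11) = 55/13.

55/13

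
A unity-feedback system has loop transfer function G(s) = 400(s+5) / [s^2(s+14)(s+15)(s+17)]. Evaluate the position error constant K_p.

infinity

K_p = lim_{s→0} G(s); with 2 poles at the origin the limit diverges, so K_p = ∞.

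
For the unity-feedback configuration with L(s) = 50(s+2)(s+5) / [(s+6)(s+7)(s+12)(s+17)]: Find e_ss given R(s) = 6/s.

12852/2267

The open loop has no poles at the origin → type 0 system.
K_p = lim_{s→0} L(s) = 50·2·5 / (6·7·12·17) = 125/2142.
e_ss = 6/(1 + K_p) = 6/(2267/2142) = 12852/2267.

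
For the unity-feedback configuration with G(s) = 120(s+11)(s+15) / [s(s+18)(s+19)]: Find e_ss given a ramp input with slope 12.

System type = 1 (one pole at s=0).
K_v = lim_{s→0} s·G(s) = 120·11·15 / (18·19) = 1100/19.
e_ss = 12/K_v = 12/(1100/19) = 57/275.

57/275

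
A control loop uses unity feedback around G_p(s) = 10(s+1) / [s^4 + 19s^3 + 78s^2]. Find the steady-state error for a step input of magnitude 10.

0

Lowest-order denominator term is 78s^2, so the open loop has 2 poles at the origin → type 2 system.
A type-2 system has K_p = ∞, so it tracks a step input with zero steady-state error.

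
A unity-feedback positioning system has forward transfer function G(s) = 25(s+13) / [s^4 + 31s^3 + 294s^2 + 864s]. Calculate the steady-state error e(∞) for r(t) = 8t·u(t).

Factoring s from the denominator leaves a polynomial with constant term 864, so the system is type 1.
K_v = lim_{s→0} s·G(s) = 25·13 / 864 = 325/864.
e_ss = 8/K_v = 8/(325/864) = 6912/325.

6912/325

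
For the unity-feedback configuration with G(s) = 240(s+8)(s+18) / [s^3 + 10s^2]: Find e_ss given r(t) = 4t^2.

The denominator has no term below 10s^2 — 2 poles at s=0, type 2.
K_a = lim_{s→0} s^2·G(s) = 240·8·18 / 10 = 3456.
r(t) = 4t^2 gives R(s) = 8/s^3.
e_ss = 8/K_a = 8/3456 = 1/432.

1/432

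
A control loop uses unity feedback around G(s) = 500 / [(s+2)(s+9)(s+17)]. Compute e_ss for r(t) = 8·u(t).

No free integrators in G(s): this is a type 0 system.
K_p = lim_{s→0} G(s) = 500 / (2·9·17) = 250/153.
e_ss = 8/(1 + K_p) = 8/(403/153) = 1224/403.

1224/403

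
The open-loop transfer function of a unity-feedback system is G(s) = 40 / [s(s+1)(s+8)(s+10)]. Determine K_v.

The open loop has one pole at the origin → type 1 system.
K_v = lim_{s→0} s·G(s) = 40 / (1·8·10) = 0.5.

0.5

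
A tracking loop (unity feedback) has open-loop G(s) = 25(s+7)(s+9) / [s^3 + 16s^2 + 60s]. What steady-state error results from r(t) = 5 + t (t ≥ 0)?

4/105

Factoring s from the denominator leaves a polynomial with constant term 60, so the system is type 1. Treating each term separately:
  • 5: tracked with zero error.
  • t: e_ss = 1/K_v with K_v=26.25 → 4/105.
Total e_ss = 4/105.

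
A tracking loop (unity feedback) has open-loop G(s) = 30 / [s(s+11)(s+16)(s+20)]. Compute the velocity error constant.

3/352

One free integrator in G(s): this is a type 1 system.
K_v = lim_{s→0} s·G(s) = 30 / (11·16·20) = 3/352.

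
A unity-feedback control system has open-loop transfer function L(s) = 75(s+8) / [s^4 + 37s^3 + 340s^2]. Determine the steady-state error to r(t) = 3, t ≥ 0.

The denominator has no term below 340s^2 — 2 poles at s=0, type 2.
K_p = ∞ for a type-2 system; e_ss to a step is zero.

0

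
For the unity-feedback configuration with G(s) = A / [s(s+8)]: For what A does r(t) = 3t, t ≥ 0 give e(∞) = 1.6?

15

The open loop has one pole at the origin → type 1 system.
K_v = lim_{s→0} s·G(s) = A / (8) = 0.125·A.
e_ss = 3/K_v = 1.6 ⇒ K_v = 1.875 ⇒ A = 1.875/0.125 = 15.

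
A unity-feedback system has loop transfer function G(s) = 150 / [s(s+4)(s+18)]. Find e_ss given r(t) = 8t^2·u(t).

infinity

The open loop has one pole at the origin → type 1 system.
For a type-1 system K_a = 0, so e_ss to a parabolic input is unbounded.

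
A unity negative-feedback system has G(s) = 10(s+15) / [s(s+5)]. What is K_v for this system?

30

G(s) has one factor of s in the denominator, so the system is type 1.
K_v = lim_{s→0} s·G(s) = 10·15 / (5) = 30.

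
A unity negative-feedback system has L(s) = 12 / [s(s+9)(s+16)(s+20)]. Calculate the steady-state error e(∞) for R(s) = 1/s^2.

L(s) has one factor of s in the denominator, so the system is type 1.
K_v = lim_{s→0} s·L(s) = 12 / (9·16·20) = 1/240.
e_ss = 1/K_v = 1/(1/240) = 240.

240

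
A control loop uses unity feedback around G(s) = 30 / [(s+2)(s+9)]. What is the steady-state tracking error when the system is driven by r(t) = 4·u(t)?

1.5

G(s) has no factors of s in the denominator, so the system is type 0.
K_p = lim_{s→0} G(s) = 30 / (2·9) = 5/3.
e_ss = 4/(1 + K_p) = 4/(8/3) = 1.5.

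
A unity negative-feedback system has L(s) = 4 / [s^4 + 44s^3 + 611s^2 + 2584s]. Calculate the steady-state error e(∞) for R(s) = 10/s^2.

6460

Factoring s from the denominator leaves a polynomial with constant term 2584, so the system is type 1.
K_v = lim_{s→0} s·L(s) = 4 / 2584 = 1/646.
e_ss = 10/K_v = 10/(1/646) = 6460.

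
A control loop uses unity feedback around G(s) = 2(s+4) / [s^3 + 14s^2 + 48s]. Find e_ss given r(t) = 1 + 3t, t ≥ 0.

Factoring s from the denominator leaves a polynomial with constant term 48, so the system is type 1. Treating each term separately:
  • 1: tracked with zero error.
  • 3t: e_ss = 3/K_v with K_v=1/6 → 18.
Total e_ss = 18.

18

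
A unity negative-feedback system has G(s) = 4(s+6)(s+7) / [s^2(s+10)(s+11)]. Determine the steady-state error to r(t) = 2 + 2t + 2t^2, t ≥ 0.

System type = 2 (two poles at s=0). Treating each term separately:
  • 2: tracked with zero error.
  • 2t: tracked with zero error.
  • 2t^2: e_ss = 4/K_a with K_a=84/55 → 55/21.
Total e_ss = 55/21.

55/21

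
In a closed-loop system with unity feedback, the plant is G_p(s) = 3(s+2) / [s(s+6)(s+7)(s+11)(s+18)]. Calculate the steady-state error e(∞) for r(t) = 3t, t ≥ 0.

4158

System type = 1 (one pole at s=0).
K_v = lim_{s→0} s·G_p(s) = 3·2 / (6·7·11·18) = 1/1386.
e_ss = 3/K_v = 3/(1/1386) = 4158.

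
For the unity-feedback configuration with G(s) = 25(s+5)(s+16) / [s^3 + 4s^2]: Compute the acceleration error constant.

500

Factoring s^2 from the denominator leaves a polynomial with constant term 4, so the system is type 2.
K_a = lim_{s→0} s^2·G(s) = 25·5·16 / 4 = 500.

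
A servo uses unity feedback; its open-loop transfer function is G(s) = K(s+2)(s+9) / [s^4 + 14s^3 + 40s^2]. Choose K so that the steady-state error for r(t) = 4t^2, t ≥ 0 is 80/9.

2

The denominator has no term below 40s^2 — 2 poles at s=0, type 2.
K_a = lim_{s→0} s^2·G(s) = K·2·9 / 40 = 0.45·K.
e_ss = 8/K_a = 80/9 ⇒ K_a = 0.9 ⇒ K = 0.9/0.45 = 2.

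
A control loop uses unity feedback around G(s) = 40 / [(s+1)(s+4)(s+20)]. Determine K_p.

0.5

G(s) has no factors of s in the denominator, so the system is type 0.
K_p = lim_{s→0} G(s) = 40 / (1·4·20) = 0.5.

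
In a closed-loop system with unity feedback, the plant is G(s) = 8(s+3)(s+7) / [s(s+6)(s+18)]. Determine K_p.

infinity

K_p = lim_{s→0} G(s); with 1 pole at the origin the limit diverges, so K_p = ∞.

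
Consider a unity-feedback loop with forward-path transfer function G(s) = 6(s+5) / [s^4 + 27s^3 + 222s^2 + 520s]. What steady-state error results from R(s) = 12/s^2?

Factoring s from the denominator leaves a polynomial with constant term 520, so the system is type 1.
K_v = lim_{s→0} s·G(s) = 6·5 / 520 = 3/52.
e_ss = 12/K_v = 12/(3/52) = 208.

208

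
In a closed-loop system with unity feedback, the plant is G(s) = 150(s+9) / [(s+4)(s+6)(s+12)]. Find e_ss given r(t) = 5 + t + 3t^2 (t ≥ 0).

System type = 0 (no poles at s=0). By superposition:
  • 5: e_ss = 5/(1+K_p) with K_p=4.6875 → 80/91.
  • t: a type-0 system cannot track it, e_ss → ∞.
  • 3t^2: a type-0 system cannot track it, e_ss → ∞.
The unbounded component dominates.

infinity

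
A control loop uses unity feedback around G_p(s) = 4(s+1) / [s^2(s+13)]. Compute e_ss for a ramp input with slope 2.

System type = 2 (two poles at s=0).
K_v = ∞ for a type-2 system; e_ss to a ramp is zero.

0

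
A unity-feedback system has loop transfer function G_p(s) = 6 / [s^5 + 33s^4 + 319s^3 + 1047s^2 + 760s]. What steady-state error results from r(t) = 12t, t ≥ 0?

1520

The denominator has no term below 760s — 1 pole at s=0, type 1.
K_v = lim_{s→0} s·G_p(s) = 6 / 760 = 3/380.
e_ss = 12/K_v = 12/(3/380) = 1520.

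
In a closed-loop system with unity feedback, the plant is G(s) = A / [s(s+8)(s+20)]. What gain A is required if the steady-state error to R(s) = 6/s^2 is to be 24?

40

The open loop has one pole at the origin → type 1 system.
K_v = lim_{s→0} s·G(s) = A / (8·20) = (1/160)·A.
e_ss = 6/K_v = 24 ⇒ K_v = 0.25 ⇒ A = 0.25/(1/160) = 40.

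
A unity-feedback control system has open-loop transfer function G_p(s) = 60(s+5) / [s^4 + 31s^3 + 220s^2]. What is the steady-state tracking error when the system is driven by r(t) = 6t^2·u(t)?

8.8

Factoring s^2 from the denominator leaves a polynomial with constant term 220, so the system is type 2.
K_a = lim_{s→0} s^2·G_p(s) = 60·5 / 220 = 15/11.
r(t) = 6t^2 gives R(s) = 12/s^3.
e_ss = 12/K_a = 12/(15/11) = 8.8.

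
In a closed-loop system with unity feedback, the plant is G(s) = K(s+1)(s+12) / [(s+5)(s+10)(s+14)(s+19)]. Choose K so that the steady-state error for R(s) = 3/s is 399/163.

250

System type = 0 (no poles at s=0).
K_p = lim_{s→0} G(s) = K·1·12 / (5·10·14·19) = (3/3325)·K.
e_ss = 3/(1 + K_p) = 399/163 ⇒ 1 + (3/3325)·K = 163/133 ⇒ K = 250.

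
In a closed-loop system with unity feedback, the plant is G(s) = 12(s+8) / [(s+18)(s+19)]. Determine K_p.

System type = 0 (no poles at s=0).
K_p = lim_{s→0} G(s) = 12·8 / (18·19) = 16/57.

16/57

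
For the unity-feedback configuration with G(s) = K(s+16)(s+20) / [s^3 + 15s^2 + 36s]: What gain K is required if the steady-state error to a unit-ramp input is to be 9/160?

2

The denominator has no term below 36s — 1 pole at s=0, type 1.
K_v = lim_{s→0} s·G(s) = K·16·20 / 36 = (80/9)·K.
e_ss = 1/K_v = 9/160 ⇒ K_v = 160/9 ⇒ K = (160/9)/(80/9) = 2.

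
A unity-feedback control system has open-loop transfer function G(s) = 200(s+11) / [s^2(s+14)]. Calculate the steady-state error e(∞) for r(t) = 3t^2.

The open loop has two poles at the origin → type 2 system.
K_a = lim_{s→0} s^2·G(s) = 200·11 / (14) = 1100/7.
r(t) = 3t^2 gives R(s) = 6/s^3.
e_ss = 6/K_a = 6/(1100/7) = 21/550.

21/550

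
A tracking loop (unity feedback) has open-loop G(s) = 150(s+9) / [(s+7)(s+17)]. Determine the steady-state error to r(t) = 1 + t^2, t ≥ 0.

infinity

G(s) has no factors of s in the denominator, so the system is type 0. Treating each term separately:
  • 1: e_ss = 1/(1+K_p) with K_p=1350/119 → 119/1469.
  • t^2: a type-0 system cannot track it, e_ss → ∞.
The unbounded component dominates.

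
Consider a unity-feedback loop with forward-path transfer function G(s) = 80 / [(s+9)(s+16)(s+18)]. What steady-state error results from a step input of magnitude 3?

486/167

No free integrators in G(s): this is a type 0 system.
K_p = lim_{s→0} G(s) = 80 / (9·16·18) = 5/162.
e_ss = 3/(1 + K_p) = 3/(167/162) = 486/167.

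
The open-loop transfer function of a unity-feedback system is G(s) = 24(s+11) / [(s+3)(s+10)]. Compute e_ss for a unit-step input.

The open loop has no poles at the origin → type 0 system.
K_p = lim_{s→0} G(s) = 24·11 / (3·10) = 8.8.
e_ss = 1/(1 + K_p) = 1/9.8 = 5/49.

5/49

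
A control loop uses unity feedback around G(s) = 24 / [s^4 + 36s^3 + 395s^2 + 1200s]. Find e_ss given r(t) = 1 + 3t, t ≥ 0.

The denominator has no term below 1200s — 1 pole at s=0, type 1. Treating each term separately:
  • 1: tracked with zero error.
  • 3t: e_ss = 3/K_v with K_v=0.02 → 150.
Total e_ss = 150.

150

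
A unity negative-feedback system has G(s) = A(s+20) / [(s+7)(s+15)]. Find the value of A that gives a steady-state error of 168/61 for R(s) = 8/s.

10

No free integrators in G(s): this is a type 0 system.
K_p = lim_{s→0} G(s) = A·20 / (7·15) = (4/21)·A.
e_ss = 8/(1 + K_p) = 168/61 ⇒ 1 + (4/21)·A = 61/21 ⇒ A = 10.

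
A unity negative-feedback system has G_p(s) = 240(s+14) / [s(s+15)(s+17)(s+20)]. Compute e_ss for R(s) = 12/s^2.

G_p(s) has one factor of s in the denominator, so the system is type 1.
K_v = lim_{s→0} s·G_p(s) = 240·14 / (15·17·20) = 56/85.
e_ss = 12/K_v = 12/(56/85) = 255/14.

255/14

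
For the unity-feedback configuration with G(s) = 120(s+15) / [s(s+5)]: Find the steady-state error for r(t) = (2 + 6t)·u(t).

1/60

System type = 1 (one pole at s=0). Taking each input component in turn:
  • 2: tracked with zero error.
  • 6t: e_ss = 6/K_v with K_v=360 → 1/60.
Total e_ss = 1/60.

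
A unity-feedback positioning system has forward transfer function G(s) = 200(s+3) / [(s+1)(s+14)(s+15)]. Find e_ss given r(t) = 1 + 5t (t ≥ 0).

System type = 0 (no poles at s=0). Taking each input component in turn:
  • 1: e_ss = 1/(1+K_p) with K_p=20/7 → 7/27.
  • 5t: a type-0 system cannot track it, e_ss → ∞.
The unbounded component dominates.

infinity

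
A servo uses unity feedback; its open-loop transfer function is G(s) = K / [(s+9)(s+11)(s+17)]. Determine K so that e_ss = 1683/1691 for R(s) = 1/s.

System type = 0 (no poles at s=0).
K_p = lim_{s→0} G(s) = K / (9·11·17) = (1/1683)·K.
e_ss = 1/(1 + K_p) = 1683/1691 ⇒ 1 + (1/1683)·K = 1691/1683 ⇒ K = 8.

8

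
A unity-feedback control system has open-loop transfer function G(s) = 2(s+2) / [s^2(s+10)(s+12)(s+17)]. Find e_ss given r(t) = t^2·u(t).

G(s) has two factors of s in the denominator, so the system is type 2.
K_a = lim_{s→0} s^2·G(s) = 2·2 / (10·12·17) = 1/510.
r(t) = t^2 gives R(s) = 2/s^3.
e_ss = 2/K_a = 2/(1/510) = 1020.

1020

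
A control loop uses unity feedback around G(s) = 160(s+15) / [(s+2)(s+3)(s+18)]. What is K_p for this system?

200/9

The open loop has no poles at the origin → type 0 system.
K_p = lim_{s→0} G(s) = 160·15 / (2·3·18) = 200/9.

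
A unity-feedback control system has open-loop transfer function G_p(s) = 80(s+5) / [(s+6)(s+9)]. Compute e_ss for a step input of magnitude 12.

324/227

System type = 0 (no poles at s=0).
K_p = lim_{s→0} G_p(s) = 80·5 / (6·9) = 200/27.
e_ss = 12/(1 + K_p) = 12/(227/27) = 324/227.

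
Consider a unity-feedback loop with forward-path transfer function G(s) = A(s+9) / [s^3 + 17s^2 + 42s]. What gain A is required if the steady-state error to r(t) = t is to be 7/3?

Lowest-order denominator term is 42s, so the open loop has 1 pole at the origin → type 1 system.
K_v = lim_{s→0} s·G(s) = A·9 / 42 = (3/14)·A.
e_ss = 1/K_v = 7/3 ⇒ K_v = 3/7 ⇒ A = (3/7)/(3/14) = 2.

2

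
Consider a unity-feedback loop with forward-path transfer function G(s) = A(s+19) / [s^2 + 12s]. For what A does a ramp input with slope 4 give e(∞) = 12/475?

100

Factoring s from the denominator leaves a polynomial with constant term 12, so the system is type 1.
K_v = lim_{s→0} s·G(s) = A·19 / 12 = (19/12)·A.
e_ss = 4/K_v = 12/475 ⇒ K_v = 475/3 ⇒ A = (475/3)/(19/12) = 100.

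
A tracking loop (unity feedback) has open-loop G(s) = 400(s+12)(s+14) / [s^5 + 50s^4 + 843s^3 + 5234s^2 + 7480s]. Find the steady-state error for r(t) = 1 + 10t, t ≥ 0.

187/168

The denominator has no term below 7480s — 1 pole at s=0, type 1. Treating each term separately:
  • 1: tracked with zero error.
  • 10t: e_ss = 10/K_v with K_v=1680/187 → 187/168.
Total e_ss = 187/168.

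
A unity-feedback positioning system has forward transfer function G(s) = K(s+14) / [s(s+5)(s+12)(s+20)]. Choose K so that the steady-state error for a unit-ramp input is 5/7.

120

One free integrator in G(s): this is a type 1 system.
K_v = lim_{s→0} s·G(s) = K·14 / (5·12·20) = (7/600)·K.
e_ss = 1/K_v = 5/7 ⇒ K_v = 1.4 ⇒ K = 1.4/(7/600) = 120.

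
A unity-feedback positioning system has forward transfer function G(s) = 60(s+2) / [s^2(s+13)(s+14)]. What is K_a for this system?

60/91

G(s) has two factors of s in the denominator, so the system is type 2.
K_a = lim_{s→0} s^2·G(s) = 60·2 / (13·14) = 60/91.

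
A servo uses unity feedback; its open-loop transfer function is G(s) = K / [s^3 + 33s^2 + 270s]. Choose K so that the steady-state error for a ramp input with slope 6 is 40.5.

The denominator has no term below 270s — 1 pole at s=0, type 1.
K_v = lim_{s→0} s·G(s) = K / 270 = (1/270)·K.
e_ss = 6/K_v = 40.5 ⇒ K_v = 4/27 ⇒ K = (4/27)/(1/270) = 40.

40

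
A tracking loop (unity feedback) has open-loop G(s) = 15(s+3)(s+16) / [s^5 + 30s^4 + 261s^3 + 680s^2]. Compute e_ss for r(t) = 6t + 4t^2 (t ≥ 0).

Factoring s^2 from the denominator leaves a polynomial with constant term 680, so the system is type 2. By superposition:
  • 6t: tracked with zero error.
  • 4t^2: e_ss = 8/K_a with K_a=18/17 → 68/9.
Total e_ss = 68/9.

68/9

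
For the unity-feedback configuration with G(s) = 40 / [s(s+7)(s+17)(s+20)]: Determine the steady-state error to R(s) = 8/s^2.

476

G(s) has one factor of s in the denominator, so the system is type 1.
K_v = lim_{s→0} s·G(s) = 40 / (7·17·20) = 2/119.
e_ss = 8/K_v = 8/(2/119) = 476.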